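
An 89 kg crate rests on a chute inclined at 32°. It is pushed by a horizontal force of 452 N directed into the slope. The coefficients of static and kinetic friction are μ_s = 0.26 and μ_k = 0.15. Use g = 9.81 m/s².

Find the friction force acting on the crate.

Normal direction: N = m g cos θ + P sin θ = 979.9 N.
Parallel to the incline: P cos θ − m g sin θ = 383.3 − 462.7 = -79.35 N; the friction needed to balance this is 79.35 N acting up the slope.
Maximum static friction: μ_s N = 0.26 × 979.9 = 254.8 N.
|f_req| = 79.35 ≤ 254.8 N → the crate is in equilibrium; friction equals the required value.

f ≈ 79.3 N (up the incline)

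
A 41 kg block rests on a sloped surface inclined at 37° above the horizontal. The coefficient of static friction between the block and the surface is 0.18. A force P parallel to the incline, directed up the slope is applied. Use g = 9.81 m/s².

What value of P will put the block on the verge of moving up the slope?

P ≈ 300 N

At impending motion up the slope, friction acts down-slope at its limit: f = μ_s N.
P is parallel to the surface, so N = m g cos θ = 321 N.
Along the incline: P = m g sin θ + μ_s N = 242 + 0.18×321 = 300 N.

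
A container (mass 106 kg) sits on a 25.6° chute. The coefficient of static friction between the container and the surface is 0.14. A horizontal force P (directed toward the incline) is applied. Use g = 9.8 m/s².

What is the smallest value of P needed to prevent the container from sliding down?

P_min ≈ 330 N

The container tends to slide down (tan θ > μ_s), so at the point of impending slip friction acts up-slope at its limit: f = μ_s N.
Perpendicular to the incline: N = m g cos θ + P sin θ.
Along the incline: P cos θ + μ_s N = m g sin θ, i.e. P cos θ + μ_s (m g cos θ + P sin θ) = m g sin θ.
Solving, P (cos θ + μ_s sin θ) = m g (sin θ − μ_s cos θ), so P = 1040×0.3058/0.9623 = 330 N.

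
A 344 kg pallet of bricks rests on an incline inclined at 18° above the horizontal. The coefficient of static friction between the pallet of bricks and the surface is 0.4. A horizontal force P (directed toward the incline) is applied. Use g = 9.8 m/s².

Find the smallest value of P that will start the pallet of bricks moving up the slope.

P ≈ 2810 N

At impending motion up the slope, friction acts down-slope at its limit: f = μ_s N.
Perpendicular to the incline: N = m g cos θ + P sin θ.
Along the incline: P cos θ = m g sin θ + μ_s N = m g sin θ + μ_s (m g cos θ + P sin θ).
Solving, P (cos θ − μ_s sin θ) = m g (sin θ + μ_s cos θ), so P = 344×9.8×(sin 18° + 0.4 cos 18°)/(cos 18° − 0.4 sin 18°) = 3370×0.6894/0.8274 = 2810 N.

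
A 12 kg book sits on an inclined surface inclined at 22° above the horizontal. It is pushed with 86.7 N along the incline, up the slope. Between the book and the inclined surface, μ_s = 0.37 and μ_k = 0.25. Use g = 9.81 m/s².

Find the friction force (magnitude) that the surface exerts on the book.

f ≈ 27.3 N (down the incline)

The normal reaction is N = m g cos θ = 109.1 N.
Parallel to the incline, ΣF = 0 gives f = m g sin θ − P = 44.1 − 86.7 = -42.6 N (up-slope positive).
Static friction can supply at most μ_s N = 40.38 N.
|-42.6| exceeds 40.38 N, so the book slips up-slope; friction is kinetic, f = μ_k N = 0.25×109.1 = 27.3 N.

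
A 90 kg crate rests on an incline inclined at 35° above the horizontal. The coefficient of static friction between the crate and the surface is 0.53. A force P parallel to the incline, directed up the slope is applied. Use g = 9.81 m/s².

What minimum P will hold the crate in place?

The crate tends to slide down (tan θ > μ_s), so at the point of impending slip friction acts up-slope at its limit: f = μ_s N.
P is parallel to the surface, so N = m g cos θ = 723 N.
Along the incline: P + μ_s N = m g sin θ, so P = 506 − 0.53×723 = 123 N.

P_min ≈ 123 N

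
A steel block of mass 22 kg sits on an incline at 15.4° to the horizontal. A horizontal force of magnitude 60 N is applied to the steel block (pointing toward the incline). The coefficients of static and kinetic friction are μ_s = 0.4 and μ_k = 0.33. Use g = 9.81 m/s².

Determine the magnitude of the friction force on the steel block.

f ≈ 0.533 N (down the incline)

The horizontal push has a component P sin θ into the surface, so N = m g cos θ + P sin θ = 208.1 + 15.93 = 224 N.
Parallel to the incline: P cos θ − m g sin θ = 57.85 − 57.31 = 0.5334 N; the friction needed to balance this is 0.5334 N acting down the slope.
Maximum static friction: μ_s N = 0.4 × 224 = 89.6 N.
|f_req| = 0.5334 ≤ 89.6 N → the steel block is in equilibrium; friction equals the required value.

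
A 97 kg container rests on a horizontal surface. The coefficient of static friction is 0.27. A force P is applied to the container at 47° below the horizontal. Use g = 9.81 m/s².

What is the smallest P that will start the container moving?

P ≈ 530 N

N = m g + P sin α (the push presses the container into the horizontal surface).
At impending slip, P cos α = μ_s N = μ_s (m g + P sin α).
Solving: P (cos α − μ_s sin α) = μ_s m g → P = 0.27×952/(cos 47° − 0.27 sin 47°) = 257/0.4845 = 530 N.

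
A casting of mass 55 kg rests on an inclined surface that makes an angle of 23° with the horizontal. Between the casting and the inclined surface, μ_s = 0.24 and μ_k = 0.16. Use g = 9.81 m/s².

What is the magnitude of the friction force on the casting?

Normal force: N = m g cos θ = 55 × 9.81 × cos 23° = 496.7 N.
Along the slope the weight component is m g sin θ = 210.8 N; friction must supply exactly this, acting up-slope.
The static-friction ceiling is μ_s N = 0.24 × 496.7 = 119.2 N.
Since |210.8| > 119.2 N, static friction cannot hold it; the casting slides down the incline and kinetic friction applies: f = μ_k N = 0.16 × 496.7 = 79.5 N.

f ≈ 79.5 N (up the incline)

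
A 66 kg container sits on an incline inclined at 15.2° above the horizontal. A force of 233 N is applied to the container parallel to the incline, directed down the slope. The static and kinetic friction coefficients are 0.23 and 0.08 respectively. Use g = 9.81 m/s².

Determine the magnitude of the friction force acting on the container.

The normal reaction is N = m g cos θ = 624.8 N.
Parallel to the incline, ΣF = 0 gives f = m g sin θ + P = 169.8 + 233 = 402.8 N (up-slope positive).
Maximum static friction available: μ_s N = 0.23 × 624.8 = 143.7 N.
|402.8| exceeds 143.7 N, so the container slips down-slope; friction is kinetic, f = μ_k N = 0.08×624.8 = 50 N.

f ≈ 50 N (up the incline)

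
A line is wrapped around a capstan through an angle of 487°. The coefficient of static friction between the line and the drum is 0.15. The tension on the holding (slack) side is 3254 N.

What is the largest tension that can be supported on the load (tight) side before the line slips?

T_max ≈ 11600 N

At impending slip the capstan equation gives T₂/T₁ = e^{μβ} with β in radians.
β = 487° × π/180 = 8.5 rad.
e^{μβ} = e^{0.15×8.5} = 3.579.
T₂ = T₁ · e^{μβ} = 3254 × 3.579 = 11600 N.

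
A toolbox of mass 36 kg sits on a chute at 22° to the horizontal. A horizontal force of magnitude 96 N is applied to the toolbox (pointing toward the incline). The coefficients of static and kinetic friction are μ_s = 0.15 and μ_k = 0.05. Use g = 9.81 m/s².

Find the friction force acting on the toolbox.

f ≈ 43.3 N (up the incline)

Resolve perpendicular to the incline: N = m g cos θ + P sin θ = 36×9.81×cos 22° + 96×sin 22° = 363.4 N.
Along the incline, the net driving force (taking up-slope positive) is P cos θ − m g sin θ = 89.01 − 132.3 = -43.29 N, so equilibrium requires friction f = 43.29 N (up-slope).
The limit of static friction is μ_s N = 54.51 N.
|f_req| = 43.29 ≤ 54.51 N → the toolbox is in equilibrium; friction equals the required value.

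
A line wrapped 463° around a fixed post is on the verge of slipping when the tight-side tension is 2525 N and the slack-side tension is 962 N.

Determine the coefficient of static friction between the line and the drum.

T₂/T₁ = e^{μβ} → μ = ln(T₂/T₁)/β.
β = 463° = 8.081 rad.
μ = ln(2525/962)/8.081 = ln(2.625)/8.081 = 0.119.

μ ≈ 0.119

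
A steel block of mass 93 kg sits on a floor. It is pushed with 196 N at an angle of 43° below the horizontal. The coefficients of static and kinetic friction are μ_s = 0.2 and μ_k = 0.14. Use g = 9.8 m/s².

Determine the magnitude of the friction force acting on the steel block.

Vertical equilibrium gives N = m g + P sin α = 1045 N.
The horizontal driving force is P cos α = 143.3 N, so equilibrium needs friction f = 143.3 N.
μ_s N = 0.2 × 1045 = 209 N.
Since 143.3 N does not exceed the limit, the steel block stays at rest and f = 143 N.

f ≈ 143 N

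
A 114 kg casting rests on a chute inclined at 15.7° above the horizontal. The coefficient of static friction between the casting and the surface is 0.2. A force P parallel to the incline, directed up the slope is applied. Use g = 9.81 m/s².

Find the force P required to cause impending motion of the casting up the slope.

P ≈ 518 N

At impending motion up the slope, friction acts down-slope at its limit: f = μ_s N.
P is parallel to the surface, so N = m g cos θ = 1080 N.
Along the incline: P = m g sin θ + μ_s N = 303 + 0.2×1080 = 518 N.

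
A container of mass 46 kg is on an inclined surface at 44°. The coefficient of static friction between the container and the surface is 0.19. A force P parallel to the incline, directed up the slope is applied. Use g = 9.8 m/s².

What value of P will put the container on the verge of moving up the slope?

At impending motion up the slope, friction acts down-slope at its limit: f = μ_s N.
P is parallel to the surface, so N = m g cos θ = 324 N.
Along the incline: P = m g sin θ + μ_s N = 313 + 0.19×324 = 375 N.

P ≈ 375 N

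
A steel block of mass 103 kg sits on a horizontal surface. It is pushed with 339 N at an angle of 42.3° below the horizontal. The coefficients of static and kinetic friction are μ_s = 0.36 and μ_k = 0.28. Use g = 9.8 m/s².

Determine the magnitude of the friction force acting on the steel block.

The vertical component of P adds to the normal force: N = m g + P sin α = 1009 + 228.2 = 1238 N.
For equilibrium, f = P cos α = 339×cos 42.3° = 250.7 N.
The static-friction limit is μ_s N = 445.5 N.
250.7 ≤ 445.5 N → static; friction equals the required 251 N.

f ≈ 251 N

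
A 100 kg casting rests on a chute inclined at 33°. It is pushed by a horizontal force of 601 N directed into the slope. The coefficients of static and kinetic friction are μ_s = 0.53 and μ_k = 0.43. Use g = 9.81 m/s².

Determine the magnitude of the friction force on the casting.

f ≈ 30.2 N (up the incline)

The horizontal push has a component P sin θ into the surface, so N = m g cos θ + P sin θ = 822.7 + 327.3 = 1150 N.
Along the incline, the net driving force (taking up-slope positive) is P cos θ − m g sin θ = 504 − 534.3 = -30.25 N, so equilibrium requires friction f = 30.25 N (up-slope).
Maximum static friction: μ_s N = 0.53 × 1150 = 609.5 N.
Since 30.25 N is within the 609.5 N limit, the casting stays put and friction is exactly 30.2 N.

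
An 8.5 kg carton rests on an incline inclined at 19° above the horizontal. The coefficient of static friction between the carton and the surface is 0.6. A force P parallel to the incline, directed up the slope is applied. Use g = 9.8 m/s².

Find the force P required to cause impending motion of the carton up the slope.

P ≈ 74.4 N

At impending motion up the slope, friction acts down-slope at its limit: f = μ_s N.
P is parallel to the surface, so N = m g cos θ = 78.8 N.
Along the incline: P = m g sin θ + μ_s N = 27.1 + 0.6×78.8 = 74.4 N.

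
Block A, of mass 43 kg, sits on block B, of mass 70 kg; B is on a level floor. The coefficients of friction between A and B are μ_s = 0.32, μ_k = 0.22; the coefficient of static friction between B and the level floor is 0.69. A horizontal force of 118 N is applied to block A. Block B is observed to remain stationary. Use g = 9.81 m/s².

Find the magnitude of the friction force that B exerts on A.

Normal force at the A–B interface: N₁ = m_A g = 421.8 N.
So the A–B interface can sustain at most μ_s N₁ = 135 N of static friction.
P = 118 N is within that limit, so A and B move together (both at rest); the A–B friction is simply f₁ = P = 118 N.
By Newton's third law B feels 118 N forward from A. With B stationary, the floor's static friction on B balances it: f₂ = 118 N (well within μ_s(m_A+m_B)g = 764.9 N).

f ≈ 118 N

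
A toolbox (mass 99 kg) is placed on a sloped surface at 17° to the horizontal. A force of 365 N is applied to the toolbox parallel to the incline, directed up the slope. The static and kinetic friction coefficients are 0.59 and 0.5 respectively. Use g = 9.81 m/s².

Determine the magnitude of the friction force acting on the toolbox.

f ≈ 81.1 N (down the incline)

Perpendicular to the surface, N = m g cos θ = 99·9.81·cos 17° = 928.8 N.
The friction needed for equilibrium is m g sin θ − P = 283.9 − 365 = -81.05 N, measured positive up-slope.
Maximum static friction available: μ_s N = 0.59 × 928.8 = 548 N.
Since |-81.05| ≤ 548 N, no slip — friction simply equals what equilibrium demands.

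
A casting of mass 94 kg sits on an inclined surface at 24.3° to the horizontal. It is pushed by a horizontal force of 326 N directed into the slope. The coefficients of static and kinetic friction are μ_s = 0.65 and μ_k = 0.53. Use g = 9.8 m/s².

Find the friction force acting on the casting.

Normal direction: N = m g cos θ + P sin θ = 973.7 N.
Along the incline, the net driving force (taking up-slope positive) is P cos θ − m g sin θ = 297.1 − 379.1 = -81.97 N, so equilibrium requires friction f = 81.97 N (up-slope).
The limit of static friction is μ_s N = 632.9 N.
Since 81.97 N is within the 632.9 N limit, the casting stays put and friction is exactly 82 N.

f ≈ 82 N (up the incline)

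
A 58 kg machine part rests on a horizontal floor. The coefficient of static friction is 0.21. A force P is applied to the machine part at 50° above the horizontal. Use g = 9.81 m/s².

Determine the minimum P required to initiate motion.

P ≈ 149 N

N = m g − P sin α (the pull lifts the machine part).
At impending slip, P cos α = μ_s N = μ_s (m g − P sin α).
Solving: P (cos α + μ_s sin α) = μ_s m g → P = 0.21×569/(cos 50° + 0.21 sin 50°) = 119/0.8037 = 149 N.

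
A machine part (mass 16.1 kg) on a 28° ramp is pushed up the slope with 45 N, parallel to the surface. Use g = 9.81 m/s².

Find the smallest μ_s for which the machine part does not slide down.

μ_s,min ≈ 0.209

N = m g cos θ = 139.5 N.
Friction must make up the shortfall along the incline: f = m g sin θ − P = 74.15 − 45 = 29.15 N.
At the threshold f = μ_s N, so μ_s,min = 29.15/139.5 = 0.209.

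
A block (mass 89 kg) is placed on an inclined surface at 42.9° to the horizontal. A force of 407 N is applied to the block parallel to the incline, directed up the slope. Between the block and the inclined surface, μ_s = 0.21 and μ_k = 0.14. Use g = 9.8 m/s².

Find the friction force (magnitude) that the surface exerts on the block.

Perpendicular to the surface, N = m g cos θ = 89·9.8·cos 42.9° = 638.9 N.
Parallel to the incline, ΣF = 0 gives f = m g sin θ − P = 593.7 − 407 = 186.7 N (up-slope positive).
Static friction can supply at most μ_s N = 134.2 N.
Since |186.7| > 134.2 N, static friction cannot hold it; the block slides down the incline and kinetic friction applies: f = μ_k N = 0.14 × 638.9 = 89.4 N.

f ≈ 89.4 N (up the incline)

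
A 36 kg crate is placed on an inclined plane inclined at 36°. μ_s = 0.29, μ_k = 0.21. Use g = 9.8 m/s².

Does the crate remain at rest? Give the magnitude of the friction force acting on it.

f ≈ 59.9 N

N = m g cos θ = 285 N.
Down-slope weight component: m g sin θ = 207 N.
μ_s N = 82.8 N.
207 > 82.8 N, so it slides; kinetic friction f = μ_k N = 0.21×285 = 59.9 N.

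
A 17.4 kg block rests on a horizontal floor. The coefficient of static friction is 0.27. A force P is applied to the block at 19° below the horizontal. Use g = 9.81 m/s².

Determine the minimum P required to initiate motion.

P ≈ 53.7 N

N = m g + P sin α (the push presses the block into the horizontal floor).
At impending slip, P cos α = μ_s N = μ_s (m g + P sin α).
Solving: P (cos α − μ_s sin α) = μ_s m g → P = 0.27×171/(cos 19° − 0.27 sin 19°) = 46.1/0.8576 = 53.7 N.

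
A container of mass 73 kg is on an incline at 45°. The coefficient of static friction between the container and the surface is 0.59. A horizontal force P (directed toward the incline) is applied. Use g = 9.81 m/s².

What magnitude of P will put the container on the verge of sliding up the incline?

P ≈ 2780 N

At impending motion up the slope, friction acts down-slope at its limit: f = μ_s N.
Perpendicular to the incline: N = m g cos θ + P sin θ.
Along the incline: P cos θ = m g sin θ + μ_s N = m g sin θ + μ_s (m g cos θ + P sin θ).
Solving, P (cos θ − μ_s sin θ) = m g (sin θ + μ_s cos θ), so P = 73×9.81×(sin 45° + 0.59 cos 45°)/(cos 45° − 0.59 sin 45°) = 716×1.124/0.2899 = 2780 N.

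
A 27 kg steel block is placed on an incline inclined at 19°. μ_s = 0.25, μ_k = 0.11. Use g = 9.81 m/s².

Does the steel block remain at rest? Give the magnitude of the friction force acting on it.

N = m g cos θ = 250 N.
Down-slope weight component: m g sin θ = 86.2 N.
μ_s N = 62.6 N.
86.2 > 62.6 N, so it slides; kinetic friction f = μ_k N = 0.11×250 = 27.5 N.

f ≈ 27.5 N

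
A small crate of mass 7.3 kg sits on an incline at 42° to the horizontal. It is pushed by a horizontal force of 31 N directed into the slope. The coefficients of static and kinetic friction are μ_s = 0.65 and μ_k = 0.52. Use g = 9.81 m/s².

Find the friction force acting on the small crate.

f ≈ 24.9 N (up the incline)

Resolve perpendicular to the incline: N = m g cos θ + P sin θ = 7.3×9.81×cos 42° + 31×sin 42° = 73.96 N.
Parallel to the incline: P cos θ − m g sin θ = 23.04 − 47.92 = -24.88 N; the friction needed to balance this is 24.88 N acting up the slope.
Maximum static friction: μ_s N = 0.65 × 73.96 = 48.08 N.
|f_req| = 24.88 ≤ 48.08 N → the small crate is in equilibrium; friction equals the required value.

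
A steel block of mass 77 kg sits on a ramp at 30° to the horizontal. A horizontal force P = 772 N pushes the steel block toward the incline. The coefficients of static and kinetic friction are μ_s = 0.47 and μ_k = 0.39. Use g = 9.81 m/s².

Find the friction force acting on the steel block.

Normal direction: N = m g cos θ + P sin θ = 1040 N.
Along the incline, the net driving force (taking up-slope positive) is P cos θ − m g sin θ = 668.6 − 377.7 = 290.9 N, so equilibrium requires friction f = -290.9 N (down-slope).
The limit of static friction is μ_s N = 488.9 N.
|f_req| = 290.9 ≤ 488.9 N → the steel block is in equilibrium; friction equals the required value.

f ≈ 291 N (down the incline)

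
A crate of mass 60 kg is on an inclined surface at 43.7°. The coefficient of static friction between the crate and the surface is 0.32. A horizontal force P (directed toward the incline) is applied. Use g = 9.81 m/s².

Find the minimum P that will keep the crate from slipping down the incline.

P_min ≈ 287 N

The crate tends to slide down (tan θ > μ_s), so at the point of impending slip friction acts up-slope at its limit: f = μ_s N.
Perpendicular to the incline: N = m g cos θ + P sin θ.
Along the incline: P cos θ + μ_s N = m g sin θ, i.e. P cos θ + μ_s (m g cos θ + P sin θ) = m g sin θ.
Solving, P (cos θ + μ_s sin θ) = m g (sin θ − μ_s cos θ), so P = 589×0.4595/0.944 = 287 N.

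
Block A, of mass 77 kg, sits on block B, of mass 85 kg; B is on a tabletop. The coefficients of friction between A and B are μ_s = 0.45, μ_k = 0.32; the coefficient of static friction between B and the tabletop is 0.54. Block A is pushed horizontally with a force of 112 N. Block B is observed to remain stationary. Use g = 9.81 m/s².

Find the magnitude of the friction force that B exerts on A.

Between the blocks, N₁ = m_A g = 755.4 N.
Maximum static friction on A from B: μ_s N₁ = 0.45×755.4 = 339.9 N.
Since P = 112 N ≤ 339.9 N, A does not slip on B; friction on A equals P = 112 N.
By Newton's third law B feels 112 N forward from A. With B stationary, the floor's static friction on B balances it: f₂ = 112 N (well within μ_s(m_A+m_B)g = 858.2 N).

f ≈ 112 N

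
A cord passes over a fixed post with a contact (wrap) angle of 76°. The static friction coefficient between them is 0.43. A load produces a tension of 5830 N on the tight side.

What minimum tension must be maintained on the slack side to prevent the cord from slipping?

T_min ≈ 3300 N

Capstan equation at impending slip: T_tight/T_slack = e^{μβ}.
β = 76° = 1.326 rad; e^{μβ} = e^{0.43×1.326} = 1.769.
T_slack = T_tight / e^{μβ} = 5830 / 1.769 = 3300 N.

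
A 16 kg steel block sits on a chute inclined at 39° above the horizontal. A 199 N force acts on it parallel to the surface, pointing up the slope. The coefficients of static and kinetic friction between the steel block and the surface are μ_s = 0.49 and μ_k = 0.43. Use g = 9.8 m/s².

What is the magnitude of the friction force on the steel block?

f ≈ 52.4 N (down the incline)

The normal reaction is N = m g cos θ = 121.9 N.
For equilibrium along the incline the friction force must supply f = m g sin θ − P = 98.68 − 199 = -100.3 N (positive meaning up-slope).
Maximum static friction available: μ_s N = 0.49 × 121.9 = 59.71 N.
|-100.3| exceeds 59.71 N, so the steel block slips up-slope; friction is kinetic, f = μ_k N = 0.43×121.9 = 52.4 N.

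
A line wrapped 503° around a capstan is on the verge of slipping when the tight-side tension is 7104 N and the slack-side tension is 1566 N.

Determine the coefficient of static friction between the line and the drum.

μ ≈ 0.172

T₂/T₁ = e^{μβ} → μ = ln(T₂/T₁)/β.
β = 503° = 8.779 rad.
μ = ln(7104/1566)/8.779 = ln(4.536)/8.779 = 0.172.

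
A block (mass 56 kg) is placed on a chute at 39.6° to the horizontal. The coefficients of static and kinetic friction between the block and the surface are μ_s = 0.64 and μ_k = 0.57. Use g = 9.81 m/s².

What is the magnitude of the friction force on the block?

The normal reaction is N = m g cos θ = 423.3 N.
For equilibrium along the incline, friction must balance the weight component: f = m g sin θ = 350.2 N up the slope.
Static friction can supply at most μ_s N = 270.9 N.
|350.2| exceeds 270.9 N, so the block slips down-slope; friction is kinetic, f = μ_k N = 0.57×423.3 = 241 N.

f ≈ 241 N (up the incline)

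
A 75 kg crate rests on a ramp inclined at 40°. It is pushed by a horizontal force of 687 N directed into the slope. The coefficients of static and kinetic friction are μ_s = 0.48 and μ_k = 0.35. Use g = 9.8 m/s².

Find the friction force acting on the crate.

The horizontal push has a component P sin θ into the surface, so N = m g cos θ + P sin θ = 563 + 441.6 = 1005 N.
Along the incline, the net driving force (taking up-slope positive) is P cos θ − m g sin θ = 526.3 − 472.4 = 53.82 N, so equilibrium requires friction f = -53.82 N (down-slope).
Maximum static friction: μ_s N = 0.48 × 1005 = 482.2 N.
|f_req| = 53.82 ≤ 482.2 N → the crate is in equilibrium; friction equals the required value.

f ≈ 53.8 N (down the incline)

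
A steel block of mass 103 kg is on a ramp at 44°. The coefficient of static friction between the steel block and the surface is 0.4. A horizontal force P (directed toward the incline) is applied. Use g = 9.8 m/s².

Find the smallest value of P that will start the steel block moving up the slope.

At impending motion up the slope, friction acts down-slope at its limit: f = μ_s N.
Perpendicular to the incline: N = m g cos θ + P sin θ.
Along the incline: P cos θ = m g sin θ + μ_s N = m g sin θ + μ_s (m g cos θ + P sin θ).
Solving, P (cos θ − μ_s sin θ) = m g (sin θ + μ_s cos θ), so P = 103×9.8×(sin 44° + 0.4 cos 44°)/(cos 44° − 0.4 sin 44°) = 1010×0.9824/0.4415 = 2250 N.

P ≈ 2250 N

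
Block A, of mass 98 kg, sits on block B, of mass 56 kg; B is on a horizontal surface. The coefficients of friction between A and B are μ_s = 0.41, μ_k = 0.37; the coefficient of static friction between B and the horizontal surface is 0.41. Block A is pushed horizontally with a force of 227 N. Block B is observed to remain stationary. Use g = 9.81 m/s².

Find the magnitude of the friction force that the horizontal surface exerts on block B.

f ≈ 227 N

Between the blocks, N₁ = m_A g = 961.4 N.
Maximum static friction on A from B: μ_s N₁ = 0.41×961.4 = 394.2 N.
Since P = 227 N ≤ 394.2 N, A does not slip on B; friction on A equals P = 227 N.
B experiences an equal 227 N forward from A (third law). B is in equilibrium, so the floor supplies f₂ = 227 N of static friction (limit μ_s(m_A+m_B)g = 619.4 N, not exceeded).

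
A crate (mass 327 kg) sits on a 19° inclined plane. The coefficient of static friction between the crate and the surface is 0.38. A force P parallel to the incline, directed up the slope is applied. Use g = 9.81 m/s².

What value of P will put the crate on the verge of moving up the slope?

P ≈ 2200 N

At impending motion up the slope, friction acts down-slope at its limit: f = μ_s N.
P is parallel to the surface, so N = m g cos θ = 3030 N.
Along the incline: P = m g sin θ + μ_s N = 1040 + 0.38×3030 = 2200 N.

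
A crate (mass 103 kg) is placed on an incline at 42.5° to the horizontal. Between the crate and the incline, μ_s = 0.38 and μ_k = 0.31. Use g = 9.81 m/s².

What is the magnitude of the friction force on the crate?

f ≈ 231 N (up the incline)

The normal reaction is N = m g cos θ = 745 N.
For equilibrium along the incline, friction must balance the weight component: f = m g sin θ = 682.6 N up the slope.
Maximum static friction available: μ_s N = 0.38 × 745 = 283.1 N.
Since |682.6| > 283.1 N, static friction cannot hold it; the crate slides down the incline and kinetic friction applies: f = μ_k N = 0.31 × 745 = 231 N.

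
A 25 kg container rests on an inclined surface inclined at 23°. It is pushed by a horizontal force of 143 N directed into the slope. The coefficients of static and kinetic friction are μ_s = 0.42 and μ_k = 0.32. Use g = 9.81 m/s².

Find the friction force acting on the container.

f ≈ 35.8 N (down the incline)

Normal direction: N = m g cos θ + P sin θ = 281.6 N.
Along the incline, the net driving force (taking up-slope positive) is P cos θ − m g sin θ = 131.6 − 95.83 = 35.81 N, so equilibrium requires friction f = -35.81 N (down-slope).
The limit of static friction is μ_s N = 118.3 N.
|f_req| = 35.81 ≤ 118.3 N → the container is in equilibrium; friction equals the required value.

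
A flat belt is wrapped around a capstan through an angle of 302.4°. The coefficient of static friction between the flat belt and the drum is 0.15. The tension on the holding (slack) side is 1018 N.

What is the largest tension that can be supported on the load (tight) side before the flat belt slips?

T_max ≈ 2250 N

At impending slip the capstan equation gives T₂/T₁ = e^{μβ} with β in radians.
β = 302.4° × π/180 = 5.278 rad.
e^{μβ} = e^{0.15×5.278} = 2.207.
T₂ = T₁ · e^{μβ} = 1018 × 2.207 = 2250 N.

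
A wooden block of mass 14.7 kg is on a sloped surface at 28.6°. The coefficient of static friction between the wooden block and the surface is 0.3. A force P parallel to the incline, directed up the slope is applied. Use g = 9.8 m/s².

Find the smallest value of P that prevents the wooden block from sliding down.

The wooden block tends to slide down (tan θ > μ_s), so at the point of impending slip friction acts up-slope at its limit: f = μ_s N.
P is parallel to the surface, so N = m g cos θ = 126 N.
Along the incline: P + μ_s N = m g sin θ, so P = 69 − 0.3×126 = 31 N.

P_min ≈ 31 N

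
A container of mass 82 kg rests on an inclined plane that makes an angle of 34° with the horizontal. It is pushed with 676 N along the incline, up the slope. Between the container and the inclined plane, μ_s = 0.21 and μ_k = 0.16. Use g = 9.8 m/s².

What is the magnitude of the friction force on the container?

Normal force: N = m g cos θ = 82 × 9.8 × cos 34° = 666.2 N.
For equilibrium along the incline the friction force must supply f = m g sin θ − P = 449.4 − 676 = -226.6 N (positive meaning up-slope).
Static friction can supply at most μ_s N = 139.9 N.
Since |-226.6| > 139.9 N, static friction cannot hold it; the container slides up the incline and kinetic friction applies: f = μ_k N = 0.16 × 666.2 = 107 N.

f ≈ 107 N (down the incline)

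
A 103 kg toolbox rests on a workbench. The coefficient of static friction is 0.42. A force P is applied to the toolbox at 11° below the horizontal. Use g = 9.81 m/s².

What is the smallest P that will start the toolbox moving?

P ≈ 471 N

N = m g + P sin α (the push presses the toolbox into the workbench).
At impending slip, P cos α = μ_s N = μ_s (m g + P sin α).
Solving: P (cos α − μ_s sin α) = μ_s m g → P = 0.42×1010/(cos 11° − 0.42 sin 11°) = 424/0.9015 = 471 N.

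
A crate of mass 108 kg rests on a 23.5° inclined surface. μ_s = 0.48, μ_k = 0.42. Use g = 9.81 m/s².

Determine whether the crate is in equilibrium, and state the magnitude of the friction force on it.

N = m g cos θ = 972 N.
Down-slope weight component: m g sin θ = 422 N.
μ_s N = 466 N.
422 ≤ 466 N, so it stays put; friction = 422 N.

f ≈ 422 N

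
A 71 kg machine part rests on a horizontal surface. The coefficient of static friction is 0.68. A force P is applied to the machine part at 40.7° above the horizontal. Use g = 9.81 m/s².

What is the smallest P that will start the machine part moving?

N = m g − P sin α (the pull lifts the machine part).
At impending slip, P cos α = μ_s N = μ_s (m g − P sin α).
Solving: P (cos α + μ_s sin α) = μ_s m g → P = 0.68×697/(cos 40.7° + 0.68 sin 40.7°) = 474/1.202 = 394 N.

P ≈ 394 N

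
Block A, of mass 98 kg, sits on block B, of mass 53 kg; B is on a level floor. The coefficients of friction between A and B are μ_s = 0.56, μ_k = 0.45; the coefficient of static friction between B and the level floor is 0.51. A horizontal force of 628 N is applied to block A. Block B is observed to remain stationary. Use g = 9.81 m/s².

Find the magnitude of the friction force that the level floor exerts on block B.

The normal force B exerts on A is simply A's weight, N₁ = 961.4 N.
So the A–B interface can sustain at most μ_s N₁ = 538.4 N of static friction.
P = 628 N exceeds that limit, so A slips over B and the interface friction becomes kinetic: f₁ = μ_k N₁ = 0.45×961.4 = 433 N.
By Newton's third law B feels 433 N forward from A. With B stationary, the floor's static friction on B balances it: f₂ = 433 N (well within μ_s(m_A+m_B)g = 755.5 N).

f ≈ 433 N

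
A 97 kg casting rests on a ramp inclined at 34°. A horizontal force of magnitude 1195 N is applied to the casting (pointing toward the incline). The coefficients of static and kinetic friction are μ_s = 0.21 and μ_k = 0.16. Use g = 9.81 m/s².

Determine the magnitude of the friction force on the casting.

f ≈ 233 N (down the incline)

Normal direction: N = m g cos θ + P sin θ = 1457 N.
Parallel to the incline: P cos θ − m g sin θ = 990.7 − 532.1 = 458.6 N; the friction needed to balance this is 458.6 N acting down the slope.
The limit of static friction is μ_s N = 306 N.
The required 458.6 N exceeds the static limit, so the casting slides up-slope and f = μ_k N = 0.16×1457 = 233 N.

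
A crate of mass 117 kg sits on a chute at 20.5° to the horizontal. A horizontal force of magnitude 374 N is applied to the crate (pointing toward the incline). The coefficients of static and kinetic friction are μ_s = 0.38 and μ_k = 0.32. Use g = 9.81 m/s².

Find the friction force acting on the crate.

Resolve perpendicular to the incline: N = m g cos θ + P sin θ = 117×9.81×cos 20.5° + 374×sin 20.5° = 1206 N.
Parallel to the incline: P cos θ − m g sin θ = 350.3 − 402 = -51.64 N; the friction needed to balance this is 51.64 N acting up the slope.
Maximum static friction: μ_s N = 0.38 × 1206 = 458.3 N.
Since 51.64 N is within the 458.3 N limit, the crate stays put and friction is exactly 51.6 N.

f ≈ 51.6 N (up the incline)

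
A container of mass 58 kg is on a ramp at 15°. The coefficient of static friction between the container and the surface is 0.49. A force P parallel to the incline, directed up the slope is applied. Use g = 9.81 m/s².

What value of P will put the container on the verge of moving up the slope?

P ≈ 417 N

At impending motion up the slope, friction acts down-slope at its limit: f = μ_s N.
P is parallel to the surface, so N = m g cos θ = 550 N.
Along the incline: P = m g sin θ + μ_s N = 147 + 0.49×550 = 417 N.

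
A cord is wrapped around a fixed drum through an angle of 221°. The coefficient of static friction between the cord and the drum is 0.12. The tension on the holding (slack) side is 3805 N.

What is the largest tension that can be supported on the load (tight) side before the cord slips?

T_max ≈ 6040 N

At impending slip the capstan equation gives T₂/T₁ = e^{μβ} with β in radians.
β = 221° × π/180 = 3.857 rad.
e^{μβ} = e^{0.12×3.857} = 1.589.
T₂ = T₁ · e^{μβ} = 3805 × 1.589 = 6040 N.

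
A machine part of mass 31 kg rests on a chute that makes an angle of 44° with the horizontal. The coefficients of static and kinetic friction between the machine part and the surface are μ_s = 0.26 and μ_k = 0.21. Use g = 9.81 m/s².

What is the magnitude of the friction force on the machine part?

Normal force: N = m g cos θ = 31 × 9.81 × cos 44° = 218.8 N.
Along the slope the weight component is m g sin θ = 211.3 N; friction must supply exactly this, acting up-slope.
Static friction can supply at most μ_s N = 56.88 N.
Since |211.3| > 56.88 N, static friction cannot hold it; the machine part slides down the incline and kinetic friction applies: f = μ_k N = 0.21 × 218.8 = 45.9 N.

f ≈ 45.9 N (up the incline)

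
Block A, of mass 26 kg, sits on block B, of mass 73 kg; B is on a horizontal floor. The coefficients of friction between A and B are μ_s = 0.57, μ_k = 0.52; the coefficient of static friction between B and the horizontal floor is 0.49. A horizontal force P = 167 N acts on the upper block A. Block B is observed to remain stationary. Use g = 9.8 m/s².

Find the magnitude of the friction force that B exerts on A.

Between the blocks, N₁ = m_A g = 254.8 N.
So the A–B interface can sustain at most μ_s N₁ = 145.2 N of static friction.
Since P = 167 N > 145.2 N, A slides on B; the A–B friction is kinetic: f₁ = μ_k N₁ = 0.52×254.8 = 132 N.
B experiences an equal 132 N forward from A (third law). B is in equilibrium, so the floor supplies f₂ = 132 N of static friction (limit μ_s(m_A+m_B)g = 475.4 N, not exceeded).

f ≈ 132 N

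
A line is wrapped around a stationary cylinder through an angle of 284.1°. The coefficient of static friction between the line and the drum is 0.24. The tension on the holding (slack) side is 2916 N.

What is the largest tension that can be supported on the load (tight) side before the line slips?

T_max ≈ 9590 N

At impending slip the capstan equation gives T₂/T₁ = e^{μβ} with β in radians.
β = 284.1° × π/180 = 4.958 rad.
e^{μβ} = e^{0.24×4.958} = 3.287.
T₂ = T₁ · e^{μβ} = 2916 × 3.287 = 9590 N.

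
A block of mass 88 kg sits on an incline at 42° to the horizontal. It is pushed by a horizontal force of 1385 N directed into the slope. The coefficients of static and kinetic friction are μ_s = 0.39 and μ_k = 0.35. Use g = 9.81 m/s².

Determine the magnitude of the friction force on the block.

f ≈ 452 N (down the incline)

Normal direction: N = m g cos θ + P sin θ = 1568 N.
Along the incline, the net driving force (taking up-slope positive) is P cos θ − m g sin θ = 1029 − 577.6 = 451.6 N, so equilibrium requires friction f = -451.6 N (down-slope).
Maximum static friction: μ_s N = 0.39 × 1568 = 611.6 N.
|f_req| = 451.6 ≤ 611.6 N → the block is in equilibrium; friction equals the required value.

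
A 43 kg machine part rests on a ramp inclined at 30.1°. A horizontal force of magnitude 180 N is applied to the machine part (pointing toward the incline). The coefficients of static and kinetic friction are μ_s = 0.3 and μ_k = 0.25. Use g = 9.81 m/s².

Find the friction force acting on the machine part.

Normal direction: N = m g cos θ + P sin θ = 455.2 N.
Along the incline, the net driving force (taking up-slope positive) is P cos θ − m g sin θ = 155.7 − 211.6 = -55.83 N, so equilibrium requires friction f = 55.83 N (up-slope).
Maximum static friction: μ_s N = 0.3 × 455.2 = 136.6 N.
|f_req| = 55.83 ≤ 136.6 N → the machine part is in equilibrium; friction equals the required value.

f ≈ 55.8 N (up the incline)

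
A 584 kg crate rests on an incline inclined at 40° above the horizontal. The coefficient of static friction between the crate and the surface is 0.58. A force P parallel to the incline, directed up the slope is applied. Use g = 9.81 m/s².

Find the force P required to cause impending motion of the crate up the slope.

At impending motion up the slope, friction acts down-slope at its limit: f = μ_s N.
P is parallel to the surface, so N = m g cos θ = 4390 N.
Along the incline: P = m g sin θ + μ_s N = 3680 + 0.58×4390 = 6230 N.

P ≈ 6230 N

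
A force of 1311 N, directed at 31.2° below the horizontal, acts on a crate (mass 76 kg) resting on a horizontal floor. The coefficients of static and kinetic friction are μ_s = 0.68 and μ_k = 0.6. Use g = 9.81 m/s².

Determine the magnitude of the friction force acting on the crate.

The vertical component of P adds to the normal force: N = m g + P sin α = 745.6 + 679.1 = 1425 N.
For equilibrium, f = P cos α = 1311×cos 31.2° = 1121 N.
μ_s N = 0.68 × 1425 = 968.8 N.
The required friction exceeds μ_s N, so the crate moves and f = μ_k N = 855 N.

f ≈ 855 N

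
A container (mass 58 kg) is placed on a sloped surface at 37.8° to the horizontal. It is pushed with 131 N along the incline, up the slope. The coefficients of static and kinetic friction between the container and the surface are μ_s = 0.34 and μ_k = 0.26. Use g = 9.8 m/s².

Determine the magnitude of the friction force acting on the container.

Normal force: N = m g cos θ = 58 × 9.8 × cos 37.8° = 449.1 N.
The friction needed for equilibrium is m g sin θ − P = 348.4 − 131 = 217.4 N, measured positive up-slope.
Static friction can supply at most μ_s N = 152.7 N.
Since |217.4| > 152.7 N, static friction cannot hold it; the container slides down the incline and kinetic friction applies: f = μ_k N = 0.26 × 449.1 = 117 N.

f ≈ 117 N (up the incline)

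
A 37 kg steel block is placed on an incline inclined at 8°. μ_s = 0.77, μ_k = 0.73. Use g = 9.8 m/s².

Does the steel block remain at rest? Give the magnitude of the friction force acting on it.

N = m g cos θ = 359 N.
Down-slope weight component: m g sin θ = 50.5 N.
μ_s N = 276 N.
50.5 ≤ 276 N, so it stays put; friction = 50.5 N.

f ≈ 50.5 N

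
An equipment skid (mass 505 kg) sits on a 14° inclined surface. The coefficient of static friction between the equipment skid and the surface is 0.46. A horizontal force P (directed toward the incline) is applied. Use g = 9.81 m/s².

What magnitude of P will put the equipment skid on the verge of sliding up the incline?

P ≈ 3970 N

At impending motion up the slope, friction acts down-slope at its limit: f = μ_s N.
Perpendicular to the incline: N = m g cos θ + P sin θ.
Along the incline: P cos θ = m g sin θ + μ_s N = m g sin θ + μ_s (m g cos θ + P sin θ).
Solving, P (cos θ − μ_s sin θ) = m g (sin θ + μ_s cos θ), so P = 505×9.81×(sin 14° + 0.46 cos 14°)/(cos 14° − 0.46 sin 14°) = 4950×0.6883/0.859 = 3970 N.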